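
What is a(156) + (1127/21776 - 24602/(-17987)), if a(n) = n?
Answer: 61658850773/391684912 ≈ 157.42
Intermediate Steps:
a(156) + (1127/21776 - 24602/(-17987)) = 156 + (1127/21776 - 24602/(-17987)) = 156 + (1127*(1/21776) - 24602*(-1/17987)) = 156 + (1127/21776 + 24602/17987) = 156 + 556004501/391684912 = 61658850773/391684912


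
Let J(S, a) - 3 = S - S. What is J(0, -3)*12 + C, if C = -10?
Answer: 26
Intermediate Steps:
J(S, a) = 3 (J(S, a) = 3 + (S - S) = 3 + 0 = 3)
J(0, -3)*12 + C = 3*12 - 10 = 36 - 10 = 26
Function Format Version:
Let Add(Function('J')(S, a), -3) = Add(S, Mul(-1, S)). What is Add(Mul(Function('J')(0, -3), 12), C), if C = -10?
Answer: 26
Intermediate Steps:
Function('J')(S, a) = 3 (Function('J')(S, a) = Add(3, Add(S, Mul(-1, S))) = Add(3, 0) = 3)
Add(Mul(Function('J')(0, -3), 12), C) = Add(Mul(3, 12), -10) = Add(36, -10) = 26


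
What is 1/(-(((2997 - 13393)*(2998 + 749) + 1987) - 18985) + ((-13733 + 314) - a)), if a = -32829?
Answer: 1/38990220 ≈ 2.5647e-8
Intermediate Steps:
1/(-(((2997 - 13393)*(2998 + 749) + 1987) - 18985) + ((-13733 + 314) - a)) = 1/(-(((2997 - 13393)*(2998 + 749) + 1987) - 18985) + ((-13733 + 314) - 1*(-32829))) = 1/(-((-10396*3747 + 1987) - 18985) + (-13419 + 32829)) = 1/(-((-38953812 + 1987) - 18985) + 19410) = 1/(-(-38951825 - 18985) + 19410) = 1/(-1*(-38970810) + 19410) = 1/(38970810 + 19410) = 1/38990220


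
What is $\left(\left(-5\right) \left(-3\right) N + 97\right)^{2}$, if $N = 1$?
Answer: $12544$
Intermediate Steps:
$\left(\left(-5\right) \left(-3\right) N + 97\right)^{2} = \left(\left(-5\right) \left(-3\right) 1 + 97\right)^{2} = \left(15 \cdot 1 + 97\right)^{2} = \left(15 + 97\right)^{2} = 112^{2} = 12544$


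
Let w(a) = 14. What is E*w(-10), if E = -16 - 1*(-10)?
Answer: -84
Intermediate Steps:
E = -6 (E = -16 + 10 = -6)
E*w(-10) = -6*14 = -84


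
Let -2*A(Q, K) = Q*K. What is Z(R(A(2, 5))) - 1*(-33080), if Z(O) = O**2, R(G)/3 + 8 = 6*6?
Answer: 40136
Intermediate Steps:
A(Q, K) = -K*Q/2 (A(Q, K) = -Q*K/2 = -K*Q/2)
R(G) = 84 (R(G) = -24 + 3*(6*6) = -24 + 3*36 = -24 + 108 = 84)
Z(R(A(2, 5))) - 1*(-33080) = 84**2 - 1*(-33080) = 7056 + 33080 = 40136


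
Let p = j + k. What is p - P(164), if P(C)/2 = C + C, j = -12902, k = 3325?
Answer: -10233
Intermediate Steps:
P(C) = 4*C (P(C) = 2*(C + C) = 2*(2*C) = 4*C)
p = -9577 (p = -12902 + 3325 = -9577)
p - P(164) = -9577 - 4*164 = -9577 - 1*656 = -9577 - 656 = -10233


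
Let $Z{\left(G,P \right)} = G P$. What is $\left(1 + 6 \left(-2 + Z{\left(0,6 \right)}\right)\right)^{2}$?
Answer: $121$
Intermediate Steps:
$\left(1 + 6 \left(-2 + Z{\left(0,6 \right)}\right)\right)^{2} = \left(1 + 6 \left(-2 + 0 \cdot 6\right)\right)^{2} = \left(1 + 6 \left(-2 + 0\right)\right)^{2} = \left(1 + 6 \left(-2\right)\right)^{2} = \left(1 - 12\right)^{2} = \left(-11\right)^{2} = 121$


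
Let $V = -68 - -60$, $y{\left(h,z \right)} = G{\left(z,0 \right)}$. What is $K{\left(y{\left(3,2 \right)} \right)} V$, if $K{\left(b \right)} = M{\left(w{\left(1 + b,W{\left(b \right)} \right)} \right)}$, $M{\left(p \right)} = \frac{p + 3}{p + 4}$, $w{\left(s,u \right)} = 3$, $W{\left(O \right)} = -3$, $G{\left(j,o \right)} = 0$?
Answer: $- \frac{48}{7} \approx -6.8571$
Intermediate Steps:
$y{\left(h,z \right)} = 0$
$V = -8$ ($V = -68 + 60 = -8$)
$M{\left(p \right)} = \frac{3 + p}{4 + p}$
$K{\left(b \right)} = \frac{6}{7}$ ($K{\left(b \right)} = \frac{3 + 3}{4 + 3} = \frac{1}{7} \cdot 6 = \frac{6}{7}$)
$K{\left(y{\left(3,2 \right)} \right)} V = \frac{6}{7} \left(-8\right) = - \frac{48}{7}$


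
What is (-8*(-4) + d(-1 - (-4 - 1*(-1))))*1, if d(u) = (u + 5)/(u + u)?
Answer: 135/4 ≈ 33.750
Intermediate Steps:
d(u) = (5 + u)/(2*u) (d(u) = (5 + u)/((2*u)) = (5 + u)*(1/(2*u)) = (5 + u)/(2*u))
(-8*(-4) + d(-1 - (-4 - 1*(-1))))*1 = (-8*(-4) + (5 + (-1 - (-4 - 1*(-1))))/(2*(-1 - (-4 - 1*(-1)))))*1 = (32 + (5 + (-1 - (-4 + 1)))/(2*(-1 - (-4 + 1))))*1 = (32 + (5 + (-1 - 1*(-3)))/(2*(-1 - 1*(-3))))*1 = (32 + (5 + (-1 + 3))/(2*(-1 + 3)))*1 = (32 + (½)*(5 + 2)/2)*1 = (32 + (½)*(½)*7)*1 = (32 + 7/4)*1 = (135/4)*1 = 135/4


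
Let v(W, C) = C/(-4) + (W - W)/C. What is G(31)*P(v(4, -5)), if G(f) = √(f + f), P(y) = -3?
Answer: -3*√62 ≈ -23.622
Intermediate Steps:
v(W, C) = -C/4 (v(W, C) = C*(-¼) + 0/C = -C/4 + 0 = -C/4)
G(f) = √2*√f (G(f) = √(2*f) = √2*√f)
G(31)*P(v(4, -5)) = (√2*√31)*(-3) = √62*(-3) = -3*√62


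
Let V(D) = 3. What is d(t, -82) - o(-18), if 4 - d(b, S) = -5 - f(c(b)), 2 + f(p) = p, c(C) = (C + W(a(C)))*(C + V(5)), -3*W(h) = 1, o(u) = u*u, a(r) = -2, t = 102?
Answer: 10358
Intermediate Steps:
o(u) = u²
W(h) = -⅓ (W(h) = -⅓*1 = -⅓)
c(C) = (3 + C)*(-⅓ + C) (c(C) = (C - ⅓)*(C + 3) = (-⅓ + C)*(3 + C) = (3 + C)*(-⅓ + C))
f(p) = -2 + p
d(b, S) = 6 + b² + 8*b/3 (d(b, S) = 4 - (-5 - (-2 + (-1 + b² + 8*b/3))) = 4 - (-5 - (-3 + b² + 8*b/3)) = 4 - (-5 + (3 - b² - 8*b/3)) = 4 - (-2 - b² - 8*b/3) = 4 + (2 + b² + 8*b/3) = 6 + b² + 8*b/3)
d(t, -82) - o(-18) = (6 + 102² + (8/3)*102) - 1*(-18)² = (6 + 10404 + 272) - 1*324 = 10682 - 324 = 10358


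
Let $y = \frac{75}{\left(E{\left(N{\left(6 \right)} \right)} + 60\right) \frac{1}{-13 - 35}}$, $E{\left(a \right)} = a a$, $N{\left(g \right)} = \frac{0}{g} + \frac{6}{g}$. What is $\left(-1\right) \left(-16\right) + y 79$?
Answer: $- \frac{283424}{61} \approx -4646.3$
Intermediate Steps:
$N{\left(g \right)} = \frac{6}{g}$ ($N{\left(g \right)} = 0 + \frac{6}{g} = \frac{6}{g}$)
$E{\left(a \right)} = a^{2}$
$y = - \frac{3600}{61}$ ($y = \frac{75}{\left(\left(\frac{6}{6}\right)^{2} + 60\right) \frac{1}{-13 - 35}} = \frac{75}{\left(\left(6 \cdot \frac{1}{6}\right)^{2} + 60\right) \frac{1}{-48}} = \frac{75}{\left(1^{2} + 60\right) \left(- \frac{1}{48}\right)} = \frac{75}{\left(1 + 60\right) \left(- \frac{1}{48}\right)} = \frac{75}{61 \left(- \frac{1}{48}\right)} = \frac{75}{- \frac{61}{48}} = 75 \left(- \frac{48}{61}\right) = - \frac{3600}{61} \approx -59.016$)
$\left(-1\right) \left(-16\right) + y 79 = \left(-1\right) \left(-16\right) - \frac{284400}{61} = 16 - \frac{284400}{61} = - \frac{283424}{61}$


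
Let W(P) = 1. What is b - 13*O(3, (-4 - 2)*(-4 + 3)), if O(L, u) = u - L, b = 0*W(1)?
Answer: -39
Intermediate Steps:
b = 0 (b = 0*1 = 0)
b - 13*O(3, (-4 - 2)*(-4 + 3)) = 0 - 13*((-4 - 2)*(-4 + 3) - 1*3) = 0 - 13*(-6*(-1) - 3) = 0 - 13*(6 - 3) = 0 - 13*3 = 0 - 39 = -39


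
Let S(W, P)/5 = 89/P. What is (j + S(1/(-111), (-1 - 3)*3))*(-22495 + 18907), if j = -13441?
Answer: 48359363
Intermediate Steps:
S(W, P) = 445/P (S(W, P) = 5*(89/P) = 445/P)
(j + S(1/(-111), (-1 - 3)*3))*(-22495 + 18907) = (-13441 + 445/(((-1 - 3)*3)))*(-22495 + 18907) = (-13441 + 445/((-4*3)))*(-3588) = (-13441 + 445/(-12))*(-3588) = (-13441 + 445*(-1/12))*(-3588) = (-13441 - 445/12)*(-3588) = -161737/12*(-3588) = 48359363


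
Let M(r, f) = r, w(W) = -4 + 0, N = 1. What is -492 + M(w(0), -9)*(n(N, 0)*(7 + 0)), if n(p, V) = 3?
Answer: -576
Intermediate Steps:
w(W) = -4
-492 + M(w(0), -9)*(n(N, 0)*(7 + 0)) = -492 - 12*(7 + 0) = -492 - 12*7 = -492 - 4*21 = -492 - 84 = -576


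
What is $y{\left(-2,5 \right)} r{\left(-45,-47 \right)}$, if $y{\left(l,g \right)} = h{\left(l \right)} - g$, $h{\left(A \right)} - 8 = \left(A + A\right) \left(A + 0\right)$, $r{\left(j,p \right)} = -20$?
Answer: $-220$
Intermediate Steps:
$h{\left(A \right)} = 8 + 2 A^{2}$ ($h{\left(A \right)} = 8 + \left(A + A\right) \left(A + 0\right) = 8 + 2 A A = 8 + 2 A^{2}$)
$y{\left(l,g \right)} = 8 - g + 2 l^{2}$ ($y{\left(l,g \right)} = \left(8 + 2 l^{2}\right) - g = 8 - g + 2 l^{2}$)
$y{\left(-2,5 \right)} r{\left(-45,-47 \right)} = \left(8 - 5 + 2 \left(-2\right)^{2}\right) \left(-20\right) = \left(8 - 5 + 2 \cdot 4\right) \left(-20\right) = \left(8 - 5 + 8\right) \left(-20\right) = 11 \left(-20\right) = -220$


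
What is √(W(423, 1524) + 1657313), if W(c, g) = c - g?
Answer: 2*√414053 ≈ 1286.9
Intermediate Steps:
√(W(423, 1524) + 1657313) = √((423 - 1*1524) + 1657313) = √((423 - 1524) + 1657313) = √(-1101 + 1657313) = √1656212 = 2*√414053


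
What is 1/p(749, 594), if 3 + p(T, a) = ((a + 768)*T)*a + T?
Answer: 1/605962718 ≈ 1.6503e-9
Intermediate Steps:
p(T, a) = -3 + T + T*a*(768 + a) (p(T, a) = -3 + (((a + 768)*T)*a + T) = -3 + (((768 + a)*T)*a + T) = -3 + ((T*(768 + a))*a + T) = -3 + (T*a*(768 + a) + T) = -3 + (T + T*a*(768 + a)) = -3 + T + T*a*(768 + a))
1/p(749, 594) = 1/(-3 + 749 + 749*594² + 768*749*594) = 1/(-3 + 749 + 749*352836 + 341687808) = 1/(-3 + 749 + 264274164 + 341687808) = 1/605962718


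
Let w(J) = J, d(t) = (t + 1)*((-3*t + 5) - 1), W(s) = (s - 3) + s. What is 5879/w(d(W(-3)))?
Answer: -5879/248 ≈ -23.706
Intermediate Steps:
W(s) = -3 + 2*s (W(s) = (-3 + s) + s = -3 + 2*s)
d(t) = (1 + t)*(4 - 3*t) (d(t) = (1 + t)*((5 - 3*t) - 1) = (1 + t)*(4 - 3*t))
5879/w(d(W(-3))) = 5879/(4 + (-3 + 2*(-3)) - 3*(-3 + 2*(-3))²) = 5879/(4 + (-3 - 6) - 3*(-3 - 6)²) = 5879/(4 - 9 - 3*(-9)²) = 5879/(4 - 9 - 3*81) = 5879/(4 - 9 - 243) = 5879/(-248) = 5879*(-1/248) = -5879/248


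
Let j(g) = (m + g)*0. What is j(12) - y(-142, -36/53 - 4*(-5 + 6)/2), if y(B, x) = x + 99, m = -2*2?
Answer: -5105/53 ≈ -96.321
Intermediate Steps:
m = -4
y(B, x) = 99 + x
j(g) = 0 (j(g) = (-4 + g)*0 = 0)
j(12) - y(-142, -36/53 - 4*(-5 + 6)/2) = 0 - (99 + (-36/53 - 4*(-5 + 6)/2)) = 0 - (99 + (-36*1/53 - 4*1*(½))) = 0 - (99 + (-36/53 - 4*½)) = 0 - (99 + (-36/53 - 2)) = 0 - (99 - 142/53) = 0 - 1*5105/53 = 0 - 5105/53 = -5105/53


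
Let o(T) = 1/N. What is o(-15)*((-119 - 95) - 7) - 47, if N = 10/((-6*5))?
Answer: 616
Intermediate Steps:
N = -⅓ (N = 10/(-30) = 10*(-1/30) = -⅓ ≈ -0.33333)
o(T) = -3 (o(T) = 1/(-⅓) = -3)
o(-15)*((-119 - 95) - 7) - 47 = -3*((-119 - 95) - 7) - 47 = -3*(-214 - 7) - 47 = -3*(-221) - 47 = 663 - 47 = 616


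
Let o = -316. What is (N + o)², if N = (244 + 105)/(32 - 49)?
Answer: 32729841/289 ≈ 1.1325e+5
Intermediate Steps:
N = -349/17 (N = 349/(-17) = 349*(-1/17) = -349/17 ≈ -20.529)
(N + o)² = (-349/17 - 316)² = (-5721/17)² = 32729841/289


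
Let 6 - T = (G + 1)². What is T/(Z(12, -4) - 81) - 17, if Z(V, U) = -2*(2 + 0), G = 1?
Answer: -1447/85 ≈ -17.024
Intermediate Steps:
Z(V, U) = -4 (Z(V, U) = -2*2 = -4)
T = 2 (T = 6 - (1 + 1)² = 6 - 1*2² = 6 - 1*4 = 6 - 4 = 2)
T/(Z(12, -4) - 81) - 17 = 2/(-4 - 81) - 17 = 2/(-85) - 17 = -1/85*2 - 17 = -2/85 - 17 = -1447/85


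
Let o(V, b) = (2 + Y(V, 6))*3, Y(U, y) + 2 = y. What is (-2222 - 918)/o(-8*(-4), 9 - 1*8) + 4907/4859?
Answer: -7584467/43731 ≈ -173.43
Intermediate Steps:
Y(U, y) = -2 + y
o(V, b) = 18 (o(V, b) = (2 + (-2 + 6))*3 = (2 + 4)*3 = 6*3 = 18)
(-2222 - 918)/o(-8*(-4), 9 - 1*8) + 4907/4859 = (-2222 - 918)/18 + 4907/4859 = -3140*1/18 + 4907*(1/4859) = -1570/9 + 4907/4859 = -7584467/43731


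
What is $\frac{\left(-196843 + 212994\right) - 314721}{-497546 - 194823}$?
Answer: $\frac{298570}{692369} \approx 0.43123$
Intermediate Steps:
$\frac{\left(-196843 + 212994\right) - 314721}{-497546 - 194823} = \frac{16151 - 314721}{-692369} = \left(-298570\right) \left(- \frac{1}{692369}\right) = \frac{298570}{692369}$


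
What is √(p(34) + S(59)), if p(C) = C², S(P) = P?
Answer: 9*√15 ≈ 34.857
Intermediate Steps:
√(p(34) + S(59)) = √(34² + 59) = √(1156 + 59) = √1215 = 9*√15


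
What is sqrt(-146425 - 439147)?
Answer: 2*I*sqrt(146393) ≈ 765.23*I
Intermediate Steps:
sqrt(-146425 - 439147) = sqrt(-585572) = 2*I*sqrt(146393)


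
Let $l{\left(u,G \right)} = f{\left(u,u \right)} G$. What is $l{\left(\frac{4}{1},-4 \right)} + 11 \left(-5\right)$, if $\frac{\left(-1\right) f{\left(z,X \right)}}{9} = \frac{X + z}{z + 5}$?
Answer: $-23$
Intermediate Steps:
$f{\left(z,X \right)} = - \frac{9 \left(X + z\right)}{5 + z}$ ($f{\left(z,X \right)} = - 9 \frac{X + z}{z + 5} = - 9 \frac{X + z}{5 + z} = - \frac{9 \left(X + z\right)}{5 + z}$)
$l{\left(u,G \right)} = - \frac{18 G u}{5 + u}$ ($l{\left(u,G \right)} = \frac{9 \left(- u - u\right)}{5 + u} G = \frac{9 \left(- 2 u\right)}{5 + u} G = - \frac{18 u}{5 + u} G = - \frac{18 G u}{5 + u}$)
$l{\left(\frac{4}{1},-4 \right)} + 11 \left(-5\right) = \left(-18\right) \left(-4\right) \frac{4}{1} \frac{1}{5 + \frac{4}{1}} + 11 \left(-5\right) = \left(-18\right) \left(-4\right) 4 \cdot 1 \frac{1}{5 + 4 \cdot 1} - 55 = \left(-18\right) \left(-4\right) 4 \frac{1}{5 + 4} - 55 = \left(-18\right) \left(-4\right) 4 \cdot \frac{1}{9} - 55 = 32 - 55 = -23$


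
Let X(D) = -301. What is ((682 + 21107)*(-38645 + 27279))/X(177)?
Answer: 247653774/301 ≈ 8.2277e+5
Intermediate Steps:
((682 + 21107)*(-38645 + 27279))/X(177) = ((682 + 21107)*(-38645 + 27279))/(-301) = (21789*(-11366))*(-1/301) = -247653774*(-1/301) = 247653774/301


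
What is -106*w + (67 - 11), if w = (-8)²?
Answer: -6728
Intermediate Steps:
w = 64
-106*w + (67 - 11) = -106*64 + (67 - 11) = -6784 + 56 = -6728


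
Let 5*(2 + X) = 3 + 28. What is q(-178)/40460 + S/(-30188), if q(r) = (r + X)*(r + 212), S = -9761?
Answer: 15922289/89809300 ≈ 0.17729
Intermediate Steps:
X = 21/5 (X = -2 + (3 + 28)/5 = -2 + (⅕)*31 = -2 + 31/5 = 21/5 ≈ 4.2000)
q(r) = (212 + r)*(21/5 + r) (q(r) = (r + 21/5)*(r + 212) = (21/5 + r)*(212 + r) = (212 + r)*(21/5 + r))
q(-178)/40460 + S/(-30188) = (4452/5 + (-178)² + (1081/5)*(-178))/40460 - 9761/(-30188) = (4452/5 + 31684 - 192418/5)*(1/40460) - 9761*(-1/30188) = -29546/5*1/40460 + 9761/30188 = -869/5950 + 9761/30188 = 15922289/89809300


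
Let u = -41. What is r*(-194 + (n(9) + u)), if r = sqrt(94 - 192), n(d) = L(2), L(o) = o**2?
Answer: -1617*I*sqrt(2) ≈ -2286.8*I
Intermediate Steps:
n(d) = 4 (n(d) = 2**2 = 4)
r = 7*I*sqrt(2) (r = sqrt(-98) = 7*I*sqrt(2) ≈ 9.8995*I)
r*(-194 + (n(9) + u)) = (7*I*sqrt(2))*(-194 + (4 - 41)) = (7*I*sqrt(2))*(-194 - 37) = (7*I*sqrt(2))*(-231) = -1617*I*sqrt(2)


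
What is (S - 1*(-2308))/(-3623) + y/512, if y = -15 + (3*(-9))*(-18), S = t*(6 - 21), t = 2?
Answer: 540097/1854976 ≈ 0.29116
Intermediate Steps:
S = -30 (S = 2*(6 - 21) = 2*(-15) = -30)
y = 471 (y = -15 - 27*(-18) = -15 + 486 = 471)
(S - 1*(-2308))/(-3623) + y/512 = (-30 - 1*(-2308))/(-3623) + 471/512 = (-30 + 2308)*(-1/3623) + 471*(1/512) = 2278*(-1/3623) + 471/512 = -2278/3623 + 471/512 = 540097/1854976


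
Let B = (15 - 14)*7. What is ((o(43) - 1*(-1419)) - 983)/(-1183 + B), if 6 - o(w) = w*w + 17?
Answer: 178/147 ≈ 1.2109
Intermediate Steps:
o(w) = -11 - w**2 (o(w) = 6 - (w*w + 17) = 6 - (w**2 + 17) = 6 - (17 + w**2) = 6 + (-17 - w**2) = -11 - w**2)
B = 7 (B = 1*7 = 7)
((o(43) - 1*(-1419)) - 983)/(-1183 + B) = (((-11 - 1*43**2) - 1*(-1419)) - 983)/(-1183 + 7) = (((-11 - 1*1849) + 1419) - 983)/(-1176) = (((-11 - 1849) + 1419) - 983)*(-1/1176) = ((-1860 + 1419) - 983)*(-1/1176) = (-441 - 983)*(-1/1176) = -1424*(-1/1176) = 178/147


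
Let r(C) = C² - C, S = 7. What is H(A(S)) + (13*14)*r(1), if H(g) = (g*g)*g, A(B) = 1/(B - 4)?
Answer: 1/27 ≈ 0.037037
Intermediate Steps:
A(B) = 1/(-4 + B)
H(g) = g³ (H(g) = g²*g = g³)
H(A(S)) + (13*14)*r(1) = (1/(-4 + 7))³ + (13*14)*(1*(-1 + 1)) = (1/3)³ + 182*(1*0) = (⅓)³ + 182*0 = 1/27 + 0 = 1/27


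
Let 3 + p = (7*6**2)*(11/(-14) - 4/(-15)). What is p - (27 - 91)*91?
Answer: 28451/5 ≈ 5690.2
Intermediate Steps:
p = -669/5 (p = -3 + (7*6**2)*(11/(-14) - 4/(-15)) = -3 + (7*36)*(11*(-1/14) - 4*(-1/15)) = -3 + 252*(-11/14 + 4/15) = -3 + 252*(-109/210) = -3 - 654/5 = -669/5 ≈ -133.80)
p - (27 - 91)*91 = -669/5 - (27 - 91)*91 = -669/5 - (-64)*91 = -669/5 - 1*(-5824) = -669/5 + 5824 = 28451/5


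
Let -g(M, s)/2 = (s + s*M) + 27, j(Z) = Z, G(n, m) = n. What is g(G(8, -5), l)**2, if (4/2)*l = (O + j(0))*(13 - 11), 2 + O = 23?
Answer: 186624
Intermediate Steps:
O = 21 (O = -2 + 23 = 21)
l = 21 (l = ((21 + 0)*(13 - 11))/2 = (21*2)/2 = (1/2)*42 = 21)
g(M, s) = -54 - 2*s - 2*M*s (g(M, s) = -2*((s + s*M) + 27) = -2*((s + M*s) + 27) = -2*(27 + s + M*s) = -54 - 2*s - 2*M*s)
g(G(8, -5), l)**2 = (-54 - 2*21 - 2*8*21)**2 = (-54 - 42 - 336)**2 = (-432)**2 = 186624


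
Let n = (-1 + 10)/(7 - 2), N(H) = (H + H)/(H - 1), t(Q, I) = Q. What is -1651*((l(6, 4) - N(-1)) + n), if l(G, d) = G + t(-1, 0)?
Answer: -47879/5 ≈ -9575.8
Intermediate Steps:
N(H) = 2*H/(-1 + H) (N(H) = (2*H)/(-1 + H) = 2*H/(-1 + H))
l(G, d) = -1 + G (l(G, d) = G - 1 = -1 + G)
n = 9/5 ≈ 1.8000
-1651*((l(6, 4) - N(-1)) + n) = -1651*(((-1 + 6) - 2*(-1)/(-1 - 1)) + 9/5) = -1651*((5 - 2*(-1)/(-2)) + 9/5) = -1651*((5 - 2*(-1)*(-1)/2) + 9/5) = -1651*((5 - 1*1) + 9/5) = -1651*((5 - 1) + 9/5) = -1651*(4 + 9/5) = -1651*29/5 = -47879/5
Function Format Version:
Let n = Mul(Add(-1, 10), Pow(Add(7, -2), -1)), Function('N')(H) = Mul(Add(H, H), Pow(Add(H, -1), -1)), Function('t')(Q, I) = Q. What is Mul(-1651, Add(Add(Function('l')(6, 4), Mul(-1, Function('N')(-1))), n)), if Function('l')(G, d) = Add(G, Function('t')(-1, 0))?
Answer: Rational(-47879, 5) ≈ -9575.8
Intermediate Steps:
Function('N')(H) = Mul(2, H, Pow(Add(-1, H), -1)) (Function('N')(H) = Mul(Mul(2, H), Pow(Add(-1, H), -1)) = Mul(2, H, Pow(Add(-1, H), -1)))
Function('l')(G, d) = Add(-1, G) (Function('l')(G, d) = Add(G, -1) = Add(-1, G))
n = Rational(9, 5) (n = Mul(9, Pow(5, -1)) = Mul(9, Rational(1, 5)) = Rational(9, 5) ≈ 1.8000)
Mul(-1651, Add(Add(Function('l')(6, 4), Mul(-1, Function('N')(-1))), n)) = Mul(-1651, Add(Add(Add(-1, 6), Mul(-1, Mul(2, -1, Pow(Add(-1, -1), -1)))), Rational(9, 5))) = Mul(-1651, Add(Add(5, Mul(-1, Mul(2, -1, Pow(-2, -1)))), Rational(9, 5))) = Mul(-1651, Add(Add(5, Mul(-1, Mul(2, -1, Rational(-1, 2)))), Rational(9, 5))) = Mul(-1651, Add(Add(5, Mul(-1, 1)), Rational(9, 5))) = Mul(-1651, Add(Add(5, -1), Rational(9, 5))) = Mul(-1651, Add(4, Rational(9, 5))) = Mul(-1651, Rational(29, 5)) = Rational(-47879, 5)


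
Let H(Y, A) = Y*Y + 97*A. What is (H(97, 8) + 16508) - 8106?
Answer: 18587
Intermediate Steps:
H(Y, A) = Y² + 97*A
(H(97, 8) + 16508) - 8106 = ((97² + 97*8) + 16508) - 8106 = ((9409 + 776) + 16508) - 8106 = (10185 + 16508) - 8106 = 26693 - 8106 = 18587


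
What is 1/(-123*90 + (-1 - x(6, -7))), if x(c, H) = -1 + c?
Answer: -1/11076 ≈ -9.0285e-5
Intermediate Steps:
1/(-123*90 + (-1 - x(6, -7))) = 1/(-123*90 + (-1 - (-1 + 6))) = 1/(-11070 + (-1 - 1*5)) = 1/(-11070 + (-1 - 5)) = 1/(-11070 - 6) = 1/(-11076) = -1/11076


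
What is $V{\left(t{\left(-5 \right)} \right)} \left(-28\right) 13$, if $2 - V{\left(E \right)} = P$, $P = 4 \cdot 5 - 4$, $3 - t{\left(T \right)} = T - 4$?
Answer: $5096$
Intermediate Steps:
$t{\left(T \right)} = 7 - T$ ($t{\left(T \right)} = 3 - \left(T - 4\right) = 3 - \left(-4 + T\right) = 7 - T$)
$P = 16$ ($P = 20 - 4 = 16$)
$V{\left(E \right)} = -14$ ($V{\left(E \right)} = 2 - 16 = -14$)
$V{\left(t{\left(-5 \right)} \right)} \left(-28\right) 13 = \left(-14\right) \left(-28\right) 13 = 392 \cdot 13 = 5096$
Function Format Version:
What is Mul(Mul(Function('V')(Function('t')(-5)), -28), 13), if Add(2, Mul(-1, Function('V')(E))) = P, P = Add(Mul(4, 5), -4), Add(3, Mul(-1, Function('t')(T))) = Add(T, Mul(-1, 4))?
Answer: 5096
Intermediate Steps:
Function('t')(T) = Add(7, Mul(-1, T)) (Function('t')(T) = Add(3, Mul(-1, Add(T, Mul(-1, 4)))) = Add(3, Mul(-1, Add(T, -4))) = Add(3, Mul(-1, Add(-4, T))) = Add(3, Add(4, Mul(-1, T))) = Add(7, Mul(-1, T)))
P = 16 (P = Add(20, -4) = 16)
Function('V')(E) = -14 (Function('V')(E) = Add(2, Mul(-1, 16)) = Add(2, -16) = -14)
Mul(Mul(Function('V')(Function('t')(-5)), -28), 13) = Mul(Mul(-14, -28), 13) = Mul(392, 13) = 5096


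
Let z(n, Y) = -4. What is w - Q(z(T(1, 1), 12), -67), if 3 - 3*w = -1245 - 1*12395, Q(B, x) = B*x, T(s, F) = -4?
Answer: 12839/3 ≈ 4279.7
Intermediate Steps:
w = 13643/3 (w = 1 - (-1245 - 1*12395)/3 = 1 - (-1245 - 12395)/3 = 1 - 1/3*(-13640) = 1 + 13640/3 = 13643/3 ≈ 4547.7)
w - Q(z(T(1, 1), 12), -67) = 13643/3 - (-4)*(-67) = 13643/3 - 1*268 = 13643/3 - 268 = 12839/3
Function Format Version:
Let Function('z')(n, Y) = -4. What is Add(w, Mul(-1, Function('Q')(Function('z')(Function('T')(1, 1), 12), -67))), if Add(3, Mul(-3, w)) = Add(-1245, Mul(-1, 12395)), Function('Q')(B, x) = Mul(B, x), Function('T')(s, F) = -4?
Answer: Rational(12839, 3) ≈ 4279.7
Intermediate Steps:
w = Rational(13643, 3) (w = Add(1, Mul(Rational(-1, 3), Add(-1245, Mul(-1, 12395)))) = Add(1, Mul(Rational(-1, 3), Add(-1245, -12395))) = Add(1, Mul(Rational(-1, 3), -13640)) = Add(1, Rational(13640, 3)) = Rational(13643, 3) ≈ 4547.7)
Add(w, Mul(-1, Function('Q')(Function('z')(Function('T')(1, 1), 12), -67))) = Add(Rational(13643, 3), Mul(-1, Mul(-4, -67))) = Add(Rational(13643, 3), Mul(-1, 268)) = Add(Rational(13643, 3), -268) = Rational(12839, 3)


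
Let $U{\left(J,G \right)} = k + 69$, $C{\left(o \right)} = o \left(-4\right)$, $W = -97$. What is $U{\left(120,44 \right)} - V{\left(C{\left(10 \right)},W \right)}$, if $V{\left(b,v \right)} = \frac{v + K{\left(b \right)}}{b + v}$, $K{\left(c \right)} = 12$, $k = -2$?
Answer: $\frac{9094}{137} \approx 66.38$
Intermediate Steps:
$C{\left(o \right)} = - 4 o$
$U{\left(J,G \right)} = 67$ ($U{\left(J,G \right)} = -2 + 69 = 67$)
$V{\left(b,v \right)} = \frac{12 + v}{b + v}$ ($V{\left(b,v \right)} = \frac{v + 12}{b + v} = \frac{12 + v}{b + v}$)
$U{\left(120,44 \right)} - V{\left(C{\left(10 \right)},W \right)} = 67 - \frac{12 - 97}{\left(-4\right) 10 - 97} = 67 - \frac{1}{-40 - 97} \left(-85\right) = 67 - \frac{1}{-137} \left(-85\right) = 67 - \left(- \frac{1}{137}\right) \left(-85\right) = 67 - \frac{85}{137} = \frac{9094}{137}$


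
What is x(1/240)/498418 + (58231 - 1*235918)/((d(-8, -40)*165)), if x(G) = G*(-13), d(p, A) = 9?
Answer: -157444265327/1315823520 ≈ -119.65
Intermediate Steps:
x(G) = -13*G
x(1/240)/498418 + (58231 - 1*235918)/((d(-8, -40)*165)) = -13/240/498418 + (58231 - 1*235918)/((9*165)) = -13*1/240*(1/498418) + (58231 - 235918)/1485 = -13/240*1/498418 - 177687*1/1485 = -13/119620320 - 6581/55 = -157444265327/1315823520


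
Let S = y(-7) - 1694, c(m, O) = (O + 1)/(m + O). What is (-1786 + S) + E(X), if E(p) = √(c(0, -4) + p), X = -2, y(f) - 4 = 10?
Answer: -3466 + I*√5/2 ≈ -3466.0 + 1.118*I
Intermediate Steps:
y(f) = 14 (y(f) = 4 + 10 = 14)
c(m, O) = (1 + O)/(O + m)
E(p) = √(¾ + p) (E(p) = √((1 - 4)/(-4 + 0) + p) = √(-3/(-4) + p) = √(-¼*(-3) + p) = √(¾ + p))
S = -1680 (S = 14 - 1694 = -1680)
(-1786 + S) + E(X) = (-1786 - 1680) + √(3 + 4*(-2))/2 = -3466 + √(3 - 8)/2 = -3466 + √(-5)/2 = -3466 + (I*√5)/2 = -3466 + I*√5/2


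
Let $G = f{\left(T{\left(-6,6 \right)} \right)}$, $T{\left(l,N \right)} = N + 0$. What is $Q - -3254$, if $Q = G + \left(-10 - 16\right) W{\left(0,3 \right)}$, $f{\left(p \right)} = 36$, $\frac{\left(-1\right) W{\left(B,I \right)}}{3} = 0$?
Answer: $3290$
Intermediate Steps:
$T{\left(l,N \right)} = N$
$W{\left(B,I \right)} = 0$ ($W{\left(B,I \right)} = \left(-3\right) 0 = 0$)
$G = 36$
$Q = 36$ ($Q = 36 + \left(-10 - 16\right) 0 = 36 - 0 = 36 + 0 = 36$)
$Q - -3254 = 36 - -3254 = 36 + 3254 = 3290$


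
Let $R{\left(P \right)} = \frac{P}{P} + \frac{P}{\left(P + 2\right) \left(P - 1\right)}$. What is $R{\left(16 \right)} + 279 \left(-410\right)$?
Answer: $- \frac{15442507}{135} \approx -1.1439 \cdot 10^{5}$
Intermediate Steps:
$R{\left(P \right)} = 1 + \frac{P}{\left(-1 + P\right) \left(2 + P\right)}$ ($R{\left(P \right)} = 1 + \frac{P}{\left(2 + P\right) \left(-1 + P\right)} = 1 + \frac{P}{\left(-1 + P\right) \left(2 + P\right)}$)
$R{\left(16 \right)} + 279 \left(-410\right) = \frac{-2 + 16^{2} + 2 \cdot 16}{-2 + 16 + 16^{2}} + 279 \left(-410\right) = \frac{-2 + 256 + 32}{-2 + 16 + 256} - 114390 = \frac{1}{270} \cdot 286 - 114390 = \frac{143}{135} - 114390 = - \frac{15442507}{135}$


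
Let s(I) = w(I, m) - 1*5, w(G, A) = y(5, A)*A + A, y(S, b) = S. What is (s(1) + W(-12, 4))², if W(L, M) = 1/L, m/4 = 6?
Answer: 2778889/144 ≈ 19298.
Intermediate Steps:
m = 24 (m = 4*6 = 24)
w(G, A) = 6*A (w(G, A) = 5*A + A = 6*A)
s(I) = 139 (s(I) = 6*24 - 1*5 = 144 - 5 = 139)
(s(1) + W(-12, 4))² = (139 + 1/(-12))² = (139 - 1/12)² = (1667/12)² = 2778889/144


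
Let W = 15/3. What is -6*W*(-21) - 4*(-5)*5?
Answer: 730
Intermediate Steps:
W = 5 (W = 15*(⅓) = 5)
-6*W*(-21) - 4*(-5)*5 = -6*5*(-21) - 4*(-5)*5 = -30*(-21) + 20*5 = 630 + 100 = 730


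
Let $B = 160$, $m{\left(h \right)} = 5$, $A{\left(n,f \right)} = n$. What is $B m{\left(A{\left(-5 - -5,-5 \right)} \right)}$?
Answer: $800$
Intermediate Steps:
$B m{\left(A{\left(-5 - -5,-5 \right)} \right)} = 160 \cdot 5 = 800$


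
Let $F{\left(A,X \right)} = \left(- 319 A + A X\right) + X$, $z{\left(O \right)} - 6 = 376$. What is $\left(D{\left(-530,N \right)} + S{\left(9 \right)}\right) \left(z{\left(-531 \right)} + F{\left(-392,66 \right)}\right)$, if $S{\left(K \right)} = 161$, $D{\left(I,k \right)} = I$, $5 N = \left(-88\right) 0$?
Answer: $-36761256$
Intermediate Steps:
$N = 0$ ($N = \frac{\left(-88\right) 0}{5} = \frac{1}{5} \cdot 0 = 0$)
$z{\left(O \right)} = 382$ ($z{\left(O \right)} = 6 + 376 = 382$)
$F{\left(A,X \right)} = X - 319 A + A X$
$\left(D{\left(-530,N \right)} + S{\left(9 \right)}\right) \left(z{\left(-531 \right)} + F{\left(-392,66 \right)}\right) = \left(-530 + 161\right) \left(382 - -99242\right) = - 369 \left(382 + \left(66 + 125048 - 25872\right)\right) = - 369 \left(382 + 99242\right) = \left(-369\right) 99624 = -36761256$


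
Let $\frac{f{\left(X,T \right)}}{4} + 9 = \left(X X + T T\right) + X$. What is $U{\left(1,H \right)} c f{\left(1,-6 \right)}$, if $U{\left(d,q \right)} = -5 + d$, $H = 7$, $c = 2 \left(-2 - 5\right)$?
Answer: $6496$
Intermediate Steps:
$c = -14$ ($c = 2 \left(-7\right) = -14$)
$f{\left(X,T \right)} = -36 + 4 X + 4 T^{2} + 4 X^{2}$ ($f{\left(X,T \right)} = -36 + 4 \left(\left(X X + T T\right) + X\right) = -36 + 4 \left(\left(X^{2} + T^{2}\right) + X\right) = -36 + 4 \left(\left(T^{2} + X^{2}\right) + X\right) = -36 + 4 \left(X + T^{2} + X^{2}\right) = -36 + \left(4 X + 4 T^{2} + 4 X^{2}\right) = -36 + 4 X + 4 T^{2} + 4 X^{2}$)
$U{\left(1,H \right)} c f{\left(1,-6 \right)} = \left(-5 + 1\right) \left(-14\right) \left(-36 + 4 \cdot 1 + 4 \left(-6\right)^{2} + 4 \cdot 1^{2}\right) = \left(-4\right) \left(-14\right) \left(-36 + 4 + 4 \cdot 36 + 4 \cdot 1\right) = 56 \left(-36 + 4 + 144 + 4\right) = 56 \cdot 116 = 6496$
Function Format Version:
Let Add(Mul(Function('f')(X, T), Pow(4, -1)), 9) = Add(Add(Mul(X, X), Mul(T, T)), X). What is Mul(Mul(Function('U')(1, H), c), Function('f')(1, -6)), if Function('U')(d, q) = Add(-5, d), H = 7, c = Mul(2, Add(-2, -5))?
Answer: 6496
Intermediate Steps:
c = -14 (c = Mul(2, -7) = -14)
Function('f')(X, T) = Add(-36, Mul(4, X), Mul(4, Pow(T, 2)), Mul(4, Pow(X, 2))) (Function('f')(X, T) = Add(-36, Mul(4, Add(Add(Mul(X, X), Mul(T, T)), X))) = Add(-36, Mul(4, Add(Add(Pow(X, 2), Pow(T, 2)), X))) = Add(-36, Mul(4, Add(Add(Pow(T, 2), Pow(X, 2)), X))) = Add(-36, Mul(4, Add(X, Pow(T, 2), Pow(X, 2)))) = Add(-36, Add(Mul(4, X), Mul(4, Pow(T, 2)), Mul(4, Pow(X, 2)))) = Add(-36, Mul(4, X), Mul(4, Pow(T, 2)), Mul(4, Pow(X, 2))))
Mul(Mul(Function('U')(1, H), c), Function('f')(1, -6)) = Mul(Mul(Add(-5, 1), -14), Add(-36, Mul(4, 1), Mul(4, Pow(-6, 2)), Mul(4, Pow(1, 2)))) = Mul(Mul(-4, -14), Add(-36, 4, Mul(4, 36), Mul(4, 1))) = Mul(56, Add(-36, 4, 144, 4)) = Mul(56, 116) = 6496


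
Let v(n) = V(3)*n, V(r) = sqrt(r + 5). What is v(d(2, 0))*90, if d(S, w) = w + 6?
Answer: 1080*sqrt(2) ≈ 1527.4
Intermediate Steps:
V(r) = sqrt(5 + r)
d(S, w) = 6 + w
v(n) = 2*n*sqrt(2) (v(n) = sqrt(5 + 3)*n = sqrt(8)*n = (2*sqrt(2))*n = 2*n*sqrt(2))
v(d(2, 0))*90 = (2*(6 + 0)*sqrt(2))*90 = (2*6*sqrt(2))*90 = (12*sqrt(2))*90 = 1080*sqrt(2)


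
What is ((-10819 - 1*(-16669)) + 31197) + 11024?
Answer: 48071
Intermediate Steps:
((-10819 - 1*(-16669)) + 31197) + 11024 = ((-10819 + 16669) + 31197) + 11024 = (5850 + 31197) + 11024 = 37047 + 11024 = 48071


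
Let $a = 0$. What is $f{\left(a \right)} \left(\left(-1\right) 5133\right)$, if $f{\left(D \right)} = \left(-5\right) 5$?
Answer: $128325$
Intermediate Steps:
$f{\left(D \right)} = -25$
$f{\left(a \right)} \left(\left(-1\right) 5133\right) = - 25 \left(\left(-1\right) 5133\right) = \left(-25\right) \left(-5133\right) = 128325$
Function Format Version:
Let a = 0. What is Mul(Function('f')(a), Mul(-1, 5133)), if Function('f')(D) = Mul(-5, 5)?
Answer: 128325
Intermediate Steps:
Function('f')(D) = -25
Mul(Function('f')(a), Mul(-1, 5133)) = Mul(-25, Mul(-1, 5133)) = Mul(-25, -5133) = 128325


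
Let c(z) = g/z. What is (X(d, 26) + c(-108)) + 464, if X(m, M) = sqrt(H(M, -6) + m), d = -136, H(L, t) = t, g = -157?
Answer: 50269/108 + I*sqrt(142) ≈ 465.45 + 11.916*I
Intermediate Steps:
c(z) = -157/z
X(m, M) = sqrt(-6 + m)
(X(d, 26) + c(-108)) + 464 = (sqrt(-6 - 136) - 157/(-108)) + 464 = (sqrt(-142) - 157*(-1/108)) + 464 = (I*sqrt(142) + 157/108) + 464 = (157/108 + I*sqrt(142)) + 464 = 50269/108 + I*sqrt(142)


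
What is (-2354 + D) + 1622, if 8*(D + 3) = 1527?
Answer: -4353/8 ≈ -544.13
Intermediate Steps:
D = 1503/8 (D = -3 + (1/8)*1527 = -3 + 1527/8 = 1503/8 ≈ 187.88)
(-2354 + D) + 1622 = (-2354 + 1503/8) + 1622 = -17329/8 + 1622 = -4353/8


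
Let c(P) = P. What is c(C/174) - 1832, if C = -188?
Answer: -159478/87 ≈ -1833.1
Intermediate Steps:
c(C/174) - 1832 = -188/174 - 1832 = -188*1/174 - 1832 = -94/87 - 1832 = -159478/87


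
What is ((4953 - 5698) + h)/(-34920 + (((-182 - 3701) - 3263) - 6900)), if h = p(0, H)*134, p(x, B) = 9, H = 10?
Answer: -461/48966 ≈ -0.0094147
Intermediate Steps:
h = 1206 (h = 9*134 = 1206)
((4953 - 5698) + h)/(-34920 + (((-182 - 3701) - 3263) - 6900)) = ((4953 - 5698) + 1206)/(-34920 + (((-182 - 3701) - 3263) - 6900)) = (-745 + 1206)/(-34920 + ((-3883 - 3263) - 6900)) = 461/(-34920 + (-7146 - 6900)) = 461/(-34920 - 14046) = 461/(-48966) = 461*(-1/48966) = -461/48966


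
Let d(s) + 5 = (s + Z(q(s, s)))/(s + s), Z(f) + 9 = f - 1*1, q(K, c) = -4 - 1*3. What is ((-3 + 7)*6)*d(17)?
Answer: -120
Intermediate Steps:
q(K, c) = -7 (q(K, c) = -4 - 3 = -7)
Z(f) = -10 + f (Z(f) = -9 + (f - 1*1) = -9 + (f - 1) = -9 + (-1 + f) = -10 + f)
d(s) = -5 + (-17 + s)/(2*s) (d(s) = -5 + (s + (-10 - 7))/(s + s) = -5 + (s - 17)/((2*s)) = -5 + (-17 + s)*(1/(2*s)) = -5 + (-17 + s)/(2*s))
((-3 + 7)*6)*d(17) = ((-3 + 7)*6)*((1/2)*(-17 - 9*17)/17) = (4*6)*((1/2)*(1/17)*(-17 - 153)) = 24*((1/2)*(1/17)*(-170)) = 24*(-5) = -120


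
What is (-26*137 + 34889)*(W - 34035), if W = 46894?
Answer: 402833893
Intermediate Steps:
(-26*137 + 34889)*(W - 34035) = (-26*137 + 34889)*(46894 - 34035) = (-3562 + 34889)*12859 = 31327*12859 = 402833893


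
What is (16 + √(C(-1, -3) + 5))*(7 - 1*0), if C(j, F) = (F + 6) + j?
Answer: 112 + 7*√7 ≈ 130.52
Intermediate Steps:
C(j, F) = 6 + F + j (C(j, F) = (6 + F) + j = 6 + F + j)
(16 + √(C(-1, -3) + 5))*(7 - 1*0) = (16 + √((6 - 3 - 1) + 5))*(7 - 1*0) = (16 + √(2 + 5))*(7 + 0) = (16 + √7)*7 = 112 + 7*√7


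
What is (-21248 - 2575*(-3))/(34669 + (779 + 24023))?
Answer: -13523/59471 ≈ -0.22739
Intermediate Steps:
(-21248 - 2575*(-3))/(34669 + (779 + 24023)) = (-21248 + 7725)/(34669 + 24802) = -13523/59471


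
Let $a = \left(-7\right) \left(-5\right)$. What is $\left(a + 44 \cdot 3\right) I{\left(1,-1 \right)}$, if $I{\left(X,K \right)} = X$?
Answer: $167$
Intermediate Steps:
$a = 35$
$\left(a + 44 \cdot 3\right) I{\left(1,-1 \right)} = \left(35 + 44 \cdot 3\right) 1 = \left(35 + 132\right) 1 = 167 \cdot 1 = 167$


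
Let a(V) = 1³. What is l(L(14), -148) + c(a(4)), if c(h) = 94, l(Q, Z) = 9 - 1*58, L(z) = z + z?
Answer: 45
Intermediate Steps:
L(z) = 2*z
l(Q, Z) = -49 (l(Q, Z) = 9 - 58 = -49)
a(V) = 1
l(L(14), -148) + c(a(4)) = -49 + 94 = 45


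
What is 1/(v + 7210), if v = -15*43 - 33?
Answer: 1/6532 ≈ 0.00015309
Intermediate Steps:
v = -678 (v = -645 - 33 = -678)
1/(v + 7210) = 1/(-678 + 7210) = 1/6532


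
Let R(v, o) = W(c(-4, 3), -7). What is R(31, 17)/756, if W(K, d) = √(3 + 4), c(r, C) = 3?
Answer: √7/756 ≈ 0.0034997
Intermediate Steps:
W(K, d) = √7
R(v, o) = √7
R(31, 17)/756 = √7/756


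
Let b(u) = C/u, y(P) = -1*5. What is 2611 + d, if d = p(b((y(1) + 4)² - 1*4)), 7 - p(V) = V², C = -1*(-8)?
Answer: 23498/9 ≈ 2610.9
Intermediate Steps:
y(P) = -5
C = 8
b(u) = 8/u
p(V) = 7 - V²
d = -⅑ (d = 7 - (8/((-5 + 4)² - 1*4))² = 7 - (8/((-1)² - 4))² = 7 - (8/(1 - 4))² = 7 - (8/(-3))² = 7 - (8*(-⅓))² = 7 - (-8/3)² = 7 - 1*64/9 = 7 - 64/9 = -⅑ ≈ -0.11111)
2611 + d = 2611 - ⅑ = 23498/9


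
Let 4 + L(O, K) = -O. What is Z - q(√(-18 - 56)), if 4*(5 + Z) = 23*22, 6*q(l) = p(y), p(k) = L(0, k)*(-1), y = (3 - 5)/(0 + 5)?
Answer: 725/6 ≈ 120.83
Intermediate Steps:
L(O, K) = -4 - O
y = -⅖ (y = -2/5 = -2*⅕ = -⅖ ≈ -0.40000)
p(k) = 4 (p(k) = (-4 - 1*0)*(-1) = (-4 + 0)*(-1) = -4*(-1) = 4)
q(l) = ⅔ (q(l) = (⅙)*4 = ⅔)
Z = 243/2 (Z = -5 + (23*22)/4 = -5 + (¼)*506 = -5 + 253/2 = 243/2 ≈ 121.50)
Z - q(√(-18 - 56)) = 243/2 - 1*⅔ = 243/2 - ⅔ = 725/6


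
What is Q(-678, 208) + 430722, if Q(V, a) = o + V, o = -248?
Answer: 429796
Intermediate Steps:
Q(V, a) = -248 + V
Q(-678, 208) + 430722 = (-248 - 678) + 430722 = -926 + 430722 = 429796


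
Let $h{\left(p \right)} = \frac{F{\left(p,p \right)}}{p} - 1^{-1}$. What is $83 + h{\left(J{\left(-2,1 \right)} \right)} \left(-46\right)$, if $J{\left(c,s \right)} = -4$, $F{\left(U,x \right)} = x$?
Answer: $83$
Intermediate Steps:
$h{\left(p \right)} = 0$ ($h{\left(p \right)} = \frac{p}{p} - 1^{-1} = 1 - 1 = 0$)
$83 + h{\left(J{\left(-2,1 \right)} \right)} \left(-46\right) = 83 + 0 \left(-46\right) = 83 + 0 = 83$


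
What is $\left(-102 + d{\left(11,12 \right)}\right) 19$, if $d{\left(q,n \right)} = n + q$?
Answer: $-1501$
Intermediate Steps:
$\left(-102 + d{\left(11,12 \right)}\right) 19 = \left(-102 + \left(12 + 11\right)\right) 19 = \left(-102 + 23\right) 19 = \left(-79\right) 19 = -1501$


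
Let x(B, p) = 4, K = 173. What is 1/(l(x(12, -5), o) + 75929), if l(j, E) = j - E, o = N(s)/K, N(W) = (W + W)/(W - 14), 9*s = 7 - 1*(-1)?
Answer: 10207/775048139 ≈ 1.3169e-5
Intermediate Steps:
s = 8/9 (s = (7 - 1*(-1))/9 = (7 + 1)/9 = (1/9)*8 = 8/9 ≈ 0.88889)
N(W) = 2*W/(-14 + W) (N(W) = (2*W)/(-14 + W) = 2*W/(-14 + W))
o = -8/10207 (o = (2*(8/9)/(-14 + 8/9))/173 = (2*(8/9)/(-118/9))*(1/173) = (2*(8/9)*(-9/118))*(1/173) = -8/59*1/173 = -8/10207 ≈ -0.00078378)
1/(l(x(12, -5), o) + 75929) = 1/((4 - 1*(-8/10207)) + 75929) = 1/((4 + 8/10207) + 75929) = 1/(40836/10207 + 75929) = 1/(775048139/10207) = 10207/775048139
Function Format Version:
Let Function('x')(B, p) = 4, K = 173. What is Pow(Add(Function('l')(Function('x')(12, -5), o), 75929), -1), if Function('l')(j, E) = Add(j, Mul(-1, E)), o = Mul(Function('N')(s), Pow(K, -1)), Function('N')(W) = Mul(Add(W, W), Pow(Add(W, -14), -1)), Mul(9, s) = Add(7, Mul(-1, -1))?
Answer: Rational(10207, 775048139) ≈ 1.3169e-5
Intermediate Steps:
s = Rational(8, 9) (s = Mul(Rational(1, 9), Add(7, Mul(-1, -1))) = Mul(Rational(1, 9), Add(7, 1)) = Mul(Rational(1, 9), 8) = Rational(8, 9) ≈ 0.88889)
Function('N')(W) = Mul(2, W, Pow(Add(-14, W), -1)) (Function('N')(W) = Mul(Mul(2, W), Pow(Add(-14, W), -1)) = Mul(2, W, Pow(Add(-14, W), -1)))
o = Rational(-8, 10207) (o = Mul(Mul(2, Rational(8, 9), Pow(Add(-14, Rational(8, 9)), -1)), Pow(173, -1)) = Mul(Mul(2, Rational(8, 9), Pow(Rational(-118, 9), -1)), Rational(1, 173)) = Mul(Mul(2, Rational(8, 9), Rational(-9, 118)), Rational(1, 173)) = Mul(Rational(-8, 59), Rational(1, 173)) = Rational(-8, 10207) ≈ -0.00078378)
Pow(Add(Function('l')(Function('x')(12, -5), o), 75929), -1) = Pow(Add(Add(4, Mul(-1, Rational(-8, 10207))), 75929), -1) = Pow(Add(Add(4, Rational(8, 10207)), 75929), -1) = Pow(Add(Rational(40836, 10207), 75929), -1) = Pow(Rational(775048139, 10207), -1) = Rational(10207, 775048139)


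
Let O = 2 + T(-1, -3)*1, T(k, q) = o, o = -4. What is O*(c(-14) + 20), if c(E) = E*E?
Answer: -432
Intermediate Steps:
T(k, q) = -4
O = -2 (O = 2 - 4*1 = 2 - 4 = -2)
c(E) = E**2
O*(c(-14) + 20) = -2*((-14)**2 + 20) = -2*(196 + 20) = -2*216 = -432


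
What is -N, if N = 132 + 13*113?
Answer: -1601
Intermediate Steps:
N = 1601 (N = 132 + 1469 = 1601)
-N = -1*1601 = -1601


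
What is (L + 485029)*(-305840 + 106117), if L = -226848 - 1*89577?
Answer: -33674096692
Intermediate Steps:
L = -316425 (L = -226848 - 89577 = -316425)
(L + 485029)*(-305840 + 106117) = (-316425 + 485029)*(-305840 + 106117) = 168604*(-199723) = -33674096692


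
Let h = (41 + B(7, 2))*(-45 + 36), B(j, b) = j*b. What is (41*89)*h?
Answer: -1806255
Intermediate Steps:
B(j, b) = b*j
h = -495 (h = (41 + 2*7)*(-45 + 36) = (41 + 14)*(-9) = 55*(-9) = -495)
(41*89)*h = (41*89)*(-495) = 3649*(-495) = -1806255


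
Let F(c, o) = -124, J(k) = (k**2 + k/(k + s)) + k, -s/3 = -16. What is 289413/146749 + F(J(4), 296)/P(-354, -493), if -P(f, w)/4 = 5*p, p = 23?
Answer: 37831714/16876135 ≈ 2.2417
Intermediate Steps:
s = 48 (s = -3*(-16) = 48)
J(k) = k + k**2 + k/(48 + k) (J(k) = (k**2 + k/(k + 48)) + k = (k**2 + k/(48 + k)) + k = k + k**2 + k/(48 + k))
P(f, w) = -460 (P(f, w) = -20*23 = -4*115 = -460)
289413/146749 + F(J(4), 296)/P(-354, -493) = 289413/146749 - 124/(-460) = 289413*(1/146749) - 124*(-1/460) = 289413/146749 + 31/115 = 37831714/16876135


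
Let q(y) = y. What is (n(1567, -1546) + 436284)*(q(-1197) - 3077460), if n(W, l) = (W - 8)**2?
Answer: -8825786134605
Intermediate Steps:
n(W, l) = (-8 + W)**2
(n(1567, -1546) + 436284)*(q(-1197) - 3077460) = ((-8 + 1567)**2 + 436284)*(-1197 - 3077460) = (1559**2 + 436284)*(-3078657) = (2430481 + 436284)*(-3078657) = 2866765*(-3078657) = -8825786134605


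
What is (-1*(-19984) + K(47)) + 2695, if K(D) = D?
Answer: 22726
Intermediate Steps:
(-1*(-19984) + K(47)) + 2695 = (-1*(-19984) + 47) + 2695 = (19984 + 47) + 2695 = 20031 + 2695 = 22726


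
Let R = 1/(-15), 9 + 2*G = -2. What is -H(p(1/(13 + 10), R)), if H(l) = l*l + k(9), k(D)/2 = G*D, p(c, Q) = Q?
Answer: 22274/225 ≈ 98.996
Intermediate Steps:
G = -11/2 (G = -9/2 + (½)*(-2) = -9/2 - 1 = -11/2 ≈ -5.5000)
R = -1/15 ≈ -0.066667
k(D) = -11*D (k(D) = 2*(-11*D/2) = -11*D)
H(l) = -99 + l² (H(l) = l*l - 11*9 = l² - 99 = -99 + l²)
-H(p(1/(13 + 10), R)) = -(-99 + (-1/15)²) = -(-99 + 1/225) = -1*(-22274/225) = 22274/225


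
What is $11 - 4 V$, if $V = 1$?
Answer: $7$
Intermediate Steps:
$11 - 4 V = 11 - 4 = 7$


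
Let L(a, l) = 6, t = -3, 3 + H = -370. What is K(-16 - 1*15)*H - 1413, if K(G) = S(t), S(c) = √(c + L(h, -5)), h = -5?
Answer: -1413 - 373*√3 ≈ -2059.1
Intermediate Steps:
H = -373 (H = -3 - 370 = -373)
S(c) = √(6 + c) (S(c) = √(c + 6) = √(6 + c))
K(G) = √3 (K(G) = √(6 - 3) = √3)
K(-16 - 1*15)*H - 1413 = √3*(-373) - 1413 = -373*√3 - 1413 = -1413 - 373*√3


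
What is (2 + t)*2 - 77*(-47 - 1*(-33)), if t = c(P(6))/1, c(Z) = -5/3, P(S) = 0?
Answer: 3236/3 ≈ 1078.7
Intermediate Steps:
c(Z) = -5/3 (c(Z) = -5*⅓ = -5/3)
t = -5/3 (t = -5/3/1 = -5/3*1 = -5/3 ≈ -1.6667)
(2 + t)*2 - 77*(-47 - 1*(-33)) = (2 - 5/3)*2 - 77*(-47 - 1*(-33)) = (⅓)*2 - 77*(-47 + 33) = ⅔ - 77*(-14) = ⅔ + 1078 = 3236/3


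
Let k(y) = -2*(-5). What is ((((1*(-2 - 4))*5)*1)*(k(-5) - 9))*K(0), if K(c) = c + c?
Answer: 0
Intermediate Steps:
k(y) = 10
K(c) = 2*c
((((1*(-2 - 4))*5)*1)*(k(-5) - 9))*K(0) = ((((1*(-2 - 4))*5)*1)*(10 - 9))*(2*0) = ((((1*(-6))*5)*1)*1)*0 = ((-6*5*1)*1)*0 = (-30*1*1)*0 = -30*1*0 = -30*0 = 0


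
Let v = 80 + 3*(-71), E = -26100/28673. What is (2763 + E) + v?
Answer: 75383890/28673 ≈ 2629.1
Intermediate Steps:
E = -26100/28673 (E = -26100*1/28673 = -26100/28673 ≈ -0.91026)
v = -133 (v = 80 - 213 = -133)
(2763 + E) + v = (2763 - 26100/28673) - 133 = 79197399/28673 - 133 = 75383890/28673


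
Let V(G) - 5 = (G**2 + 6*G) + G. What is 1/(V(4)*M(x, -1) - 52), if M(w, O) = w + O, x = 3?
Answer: 1/46 ≈ 0.021739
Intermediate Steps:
M(w, O) = O + w
V(G) = 5 + G**2 + 7*G (V(G) = 5 + ((G**2 + 6*G) + G) = 5 + (G**2 + 7*G) = 5 + G**2 + 7*G)
1/(V(4)*M(x, -1) - 52) = 1/((5 + 4**2 + 7*4)*(-1 + 3) - 52) = 1/((5 + 16 + 28)*2 - 52) = 1/(49*2 - 52) = 1/(98 - 52) = 1/46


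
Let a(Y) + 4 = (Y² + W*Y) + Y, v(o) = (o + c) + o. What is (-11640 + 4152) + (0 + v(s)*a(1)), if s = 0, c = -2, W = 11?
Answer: -7506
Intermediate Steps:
v(o) = -2 + 2*o (v(o) = (o - 2) + o = (-2 + o) + o = -2 + 2*o)
a(Y) = -4 + Y² + 12*Y (a(Y) = -4 + ((Y² + 11*Y) + Y) = -4 + (Y² + 12*Y) = -4 + Y² + 12*Y)
(-11640 + 4152) + (0 + v(s)*a(1)) = (-11640 + 4152) + (0 + (-2 + 2*0)*(-4 + 1² + 12*1)) = -7488 + (0 + (-2 + 0)*(-4 + 1 + 12)) = -7488 + (0 - 2*9) = -7488 + (0 - 18) = -7488 - 18 = -7506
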